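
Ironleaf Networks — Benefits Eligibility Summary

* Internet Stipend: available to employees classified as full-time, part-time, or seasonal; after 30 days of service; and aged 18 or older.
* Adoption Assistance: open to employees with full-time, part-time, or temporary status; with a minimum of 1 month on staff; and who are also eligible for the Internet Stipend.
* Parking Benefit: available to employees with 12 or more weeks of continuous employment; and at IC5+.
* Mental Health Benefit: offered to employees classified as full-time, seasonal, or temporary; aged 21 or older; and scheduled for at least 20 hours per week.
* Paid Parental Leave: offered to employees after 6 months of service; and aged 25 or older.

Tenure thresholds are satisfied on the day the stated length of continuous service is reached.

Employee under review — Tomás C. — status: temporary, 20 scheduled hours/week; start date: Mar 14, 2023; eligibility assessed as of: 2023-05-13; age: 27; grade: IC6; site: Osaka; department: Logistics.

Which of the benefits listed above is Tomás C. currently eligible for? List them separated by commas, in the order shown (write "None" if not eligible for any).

Mental Health Benefit

Service from Mar 14, 2023 to 2023-05-13: 60 days.
Internet Stipend — status temporary ✗ (requires full-time, part-time, or seasonal) → not eligible.
Adoption Assistance — status temporary ✓; service 60 days ≥ 1 month (≈30 days) ✓; not eligible for Internet Stipend ✗ → not eligible.
Parking Benefit — service 60 days < 12 weeks (≈84 days) ✗ → not eligible.
Mental Health Benefit — status temporary ✓; age 27 ≥ 21 ✓; 20 hrs/wk ≥ 20 ✓ → eligible.
Paid Parental Leave — service 60 days < 6 months (≈180 days) ✗ → not eligible.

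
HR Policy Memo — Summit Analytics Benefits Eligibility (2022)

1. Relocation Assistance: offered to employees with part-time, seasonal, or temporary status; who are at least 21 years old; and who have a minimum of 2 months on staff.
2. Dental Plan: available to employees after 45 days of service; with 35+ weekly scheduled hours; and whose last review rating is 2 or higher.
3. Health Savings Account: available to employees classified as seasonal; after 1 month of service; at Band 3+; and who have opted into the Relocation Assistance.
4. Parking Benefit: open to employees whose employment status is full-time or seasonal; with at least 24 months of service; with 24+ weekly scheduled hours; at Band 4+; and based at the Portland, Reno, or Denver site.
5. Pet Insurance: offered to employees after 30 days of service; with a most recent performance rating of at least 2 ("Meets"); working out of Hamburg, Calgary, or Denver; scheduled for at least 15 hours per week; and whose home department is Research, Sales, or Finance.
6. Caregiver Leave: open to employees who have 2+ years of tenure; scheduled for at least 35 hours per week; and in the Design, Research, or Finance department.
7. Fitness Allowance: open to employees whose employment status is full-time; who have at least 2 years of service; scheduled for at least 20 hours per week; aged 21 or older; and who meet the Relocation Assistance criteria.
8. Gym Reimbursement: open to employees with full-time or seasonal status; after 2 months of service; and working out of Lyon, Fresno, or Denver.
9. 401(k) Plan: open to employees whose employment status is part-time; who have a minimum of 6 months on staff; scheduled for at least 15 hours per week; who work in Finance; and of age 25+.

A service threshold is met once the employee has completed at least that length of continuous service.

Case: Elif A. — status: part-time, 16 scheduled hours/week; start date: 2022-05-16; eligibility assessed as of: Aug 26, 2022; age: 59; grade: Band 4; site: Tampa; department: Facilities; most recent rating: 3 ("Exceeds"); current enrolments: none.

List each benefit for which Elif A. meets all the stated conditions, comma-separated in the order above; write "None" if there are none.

Service from 2022-05-16 to Aug 26, 2022: 102 days.
Relocation Assistance — status part-time ✓; age 59 ≥ 21 ✓; service 102 days ≥ 2 months (≈60 days) ✓ → eligible.
Dental Plan — service 102 days ≥ 45 days ✓; 16 hrs/wk < 35 ✗ → not eligible.
Health Savings Account — status part-time ✗ (requires seasonal) → not eligible.
Parking Benefit — status part-time ✗ (requires full-time or seasonal) → not eligible.
Pet Insurance — service 102 days ≥ 30 days ✓; rating 3 ≥ 2 ✓; site Tampa ✗ (not Hamburg, Calgary, or Denver) → not eligible.
Caregiver Leave — service 102 days < 2 years (≈730 days) ✗ → not eligible.
Fitness Allowance — status part-time ✗ (requires full-time) → not eligible.
Gym Reimbursement — status part-time ✗ (requires full-time or seasonal) → not eligible.
401(k) Plan — status part-time ✓; service 102 days < 6 months (≈180 days) ✗ → not eligible.

Relocation Assistance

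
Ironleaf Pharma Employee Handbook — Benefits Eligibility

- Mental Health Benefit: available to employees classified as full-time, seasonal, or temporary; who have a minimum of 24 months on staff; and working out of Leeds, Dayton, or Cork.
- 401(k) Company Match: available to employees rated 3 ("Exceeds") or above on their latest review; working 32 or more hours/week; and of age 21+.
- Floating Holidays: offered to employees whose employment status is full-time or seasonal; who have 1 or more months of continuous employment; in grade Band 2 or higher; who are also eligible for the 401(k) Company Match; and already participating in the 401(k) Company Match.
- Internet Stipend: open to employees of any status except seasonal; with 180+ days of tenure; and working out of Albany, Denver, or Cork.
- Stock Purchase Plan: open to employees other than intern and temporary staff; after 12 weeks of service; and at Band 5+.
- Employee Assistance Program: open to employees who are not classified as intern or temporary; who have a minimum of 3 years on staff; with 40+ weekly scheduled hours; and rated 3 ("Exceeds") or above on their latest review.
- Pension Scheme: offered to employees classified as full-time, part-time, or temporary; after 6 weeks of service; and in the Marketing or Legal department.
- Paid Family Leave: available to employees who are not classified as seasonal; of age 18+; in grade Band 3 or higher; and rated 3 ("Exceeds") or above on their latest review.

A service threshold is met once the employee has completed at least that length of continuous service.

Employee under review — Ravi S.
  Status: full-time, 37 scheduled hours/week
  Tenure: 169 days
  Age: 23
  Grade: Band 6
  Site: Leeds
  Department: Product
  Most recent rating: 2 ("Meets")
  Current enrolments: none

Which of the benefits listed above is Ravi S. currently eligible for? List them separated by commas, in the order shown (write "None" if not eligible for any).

Mental Health Benefit — status full-time ✓; service 169 days < 24 months (≈720 days) ✗ → not eligible.
401(k) Company Match — rating 2 < 3 ✗ → not eligible.
Floating Holidays — status full-time ✓; service 169 days ≥ 1 month (≈30 days) ✓; grade Band 6 ≥ Band 2 ✓; not eligible for 401(k) Company Match ✗ → not eligible.
Internet Stipend — status full-time ✓ (not excluded); service 169 days < 180 days ✗ → not eligible.
Stock Purchase Plan — status full-time ✓ (not excluded); service 169 days ≥ 12 weeks (≈84 days) ✓; grade Band 6 ≥ Band 5 ✓ → eligible.
Employee Assistance Program — status full-time ✓ (not excluded); service 169 days < 3 years (≈1095 days) ✗ → not eligible.
Pension Scheme — status full-time ✓; service 169 days ≥ 6 weeks (≈42 days) ✓; dept Product ✗ → not eligible.
Paid Family Leave — status full-time ✓ (not excluded); age 23 ≥ 18 ✓; grade Band 6 ≥ Band 3 ✓; rating 2 < 3 ✗ → not eligible.

Stock Purchase Plan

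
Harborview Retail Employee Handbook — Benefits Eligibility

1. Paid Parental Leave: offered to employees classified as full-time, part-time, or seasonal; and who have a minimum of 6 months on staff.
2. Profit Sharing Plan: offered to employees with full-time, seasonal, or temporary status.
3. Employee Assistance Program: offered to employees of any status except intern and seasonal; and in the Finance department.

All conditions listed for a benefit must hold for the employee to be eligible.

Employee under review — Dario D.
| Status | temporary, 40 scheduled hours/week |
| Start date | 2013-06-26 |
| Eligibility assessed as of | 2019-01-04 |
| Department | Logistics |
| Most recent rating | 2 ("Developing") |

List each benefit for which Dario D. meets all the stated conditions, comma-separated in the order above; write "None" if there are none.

Service from 2013-06-26 to 2019-01-04: 2018 days.
Paid Parental Leave — status temporary ✗ (requires full-time, part-time, or seasonal) → not eligible.
Profit Sharing Plan — status temporary ✓ → eligible.
Employee Assistance Program — status temporary ✓ (not excluded); dept Logistics ✗ → not eligible.

Profit Sharing Plan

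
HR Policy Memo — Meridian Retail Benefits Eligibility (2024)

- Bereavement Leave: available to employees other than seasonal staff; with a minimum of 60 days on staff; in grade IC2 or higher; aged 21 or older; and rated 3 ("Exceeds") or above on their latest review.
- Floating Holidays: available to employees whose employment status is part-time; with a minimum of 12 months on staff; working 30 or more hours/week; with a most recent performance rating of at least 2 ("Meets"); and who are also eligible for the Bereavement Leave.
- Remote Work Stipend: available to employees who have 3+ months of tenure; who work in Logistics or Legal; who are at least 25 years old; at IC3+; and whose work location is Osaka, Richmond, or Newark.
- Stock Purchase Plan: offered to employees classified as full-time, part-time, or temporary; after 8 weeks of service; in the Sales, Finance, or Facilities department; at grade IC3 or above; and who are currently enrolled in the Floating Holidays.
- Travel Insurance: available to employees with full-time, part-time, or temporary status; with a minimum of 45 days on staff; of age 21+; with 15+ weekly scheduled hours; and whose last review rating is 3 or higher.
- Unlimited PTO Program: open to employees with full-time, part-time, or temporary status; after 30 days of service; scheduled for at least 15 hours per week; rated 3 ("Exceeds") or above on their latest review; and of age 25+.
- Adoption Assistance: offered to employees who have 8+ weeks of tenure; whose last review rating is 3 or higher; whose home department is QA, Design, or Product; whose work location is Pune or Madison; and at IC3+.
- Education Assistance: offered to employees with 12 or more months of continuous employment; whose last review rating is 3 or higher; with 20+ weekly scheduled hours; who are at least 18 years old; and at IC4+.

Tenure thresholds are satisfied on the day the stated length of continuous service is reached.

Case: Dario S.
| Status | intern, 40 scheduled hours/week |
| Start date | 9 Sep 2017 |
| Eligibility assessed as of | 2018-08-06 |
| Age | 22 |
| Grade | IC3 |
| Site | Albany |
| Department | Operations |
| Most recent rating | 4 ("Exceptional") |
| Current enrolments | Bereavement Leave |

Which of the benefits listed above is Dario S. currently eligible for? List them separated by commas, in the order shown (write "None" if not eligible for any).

Service from 9 Sep 2017 to 2018-08-06: 331 days.
Bereavement Leave — status intern ✓ (not excluded); service 331 days ≥ 60 days ✓; grade IC3 ≥ IC2 ✓; age 22 ≥ 21 ✓; rating 4 ≥ 3 ✓ → eligible.
Floating Holidays — status intern ✗ (requires part-time) → not eligible.
Remote Work Stipend — service 331 days ≥ 3 months (≈90 days) ✓; dept Operations ✗ → not eligible.
Stock Purchase Plan — status intern ✗ (requires full-time, part-time, or temporary) → not eligible.
Travel Insurance — status intern ✗ (requires full-time, part-time, or temporary) → not eligible.
Unlimited PTO Program — status intern ✗ (requires full-time, part-time, or temporary) → not eligible.
Adoption Assistance — service 331 days ≥ 8 weeks (≈56 days) ✓; rating 4 ≥ 3 ✓; dept Operations ✗ → not eligible.
Education Assistance — service 331 days < 12 months (≈360 days) ✗ → not eligible.

Bereavement Leave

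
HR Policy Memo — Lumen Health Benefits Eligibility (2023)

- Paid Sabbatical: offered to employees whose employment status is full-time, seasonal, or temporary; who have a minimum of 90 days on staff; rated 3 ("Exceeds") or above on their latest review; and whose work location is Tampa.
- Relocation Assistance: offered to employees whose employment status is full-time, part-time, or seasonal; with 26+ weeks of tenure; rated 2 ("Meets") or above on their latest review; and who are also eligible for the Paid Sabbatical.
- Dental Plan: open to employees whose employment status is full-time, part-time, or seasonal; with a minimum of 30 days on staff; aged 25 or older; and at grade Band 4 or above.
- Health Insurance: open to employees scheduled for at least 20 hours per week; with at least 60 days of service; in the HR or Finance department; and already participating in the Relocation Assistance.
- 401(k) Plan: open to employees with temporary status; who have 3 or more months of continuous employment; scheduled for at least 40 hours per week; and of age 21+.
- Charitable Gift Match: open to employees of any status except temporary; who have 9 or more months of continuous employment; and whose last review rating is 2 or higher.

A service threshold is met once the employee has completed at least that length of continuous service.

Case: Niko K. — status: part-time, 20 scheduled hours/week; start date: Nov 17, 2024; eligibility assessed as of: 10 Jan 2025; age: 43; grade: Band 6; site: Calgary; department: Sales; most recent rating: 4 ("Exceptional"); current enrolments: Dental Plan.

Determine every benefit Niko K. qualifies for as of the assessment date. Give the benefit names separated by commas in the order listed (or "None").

Dental Plan

Service from Nov 17, 2024 to 10 Jan 2025: 54 days.
Paid Sabbatical — status part-time ✗ (requires full-time, seasonal, or temporary) → not eligible.
Relocation Assistance — status part-time ✓; service 54 days < 26 weeks (≈182 days) ✗ → not eligible.
Dental Plan — status part-time ✓; service 54 days ≥ 30 days ✓; age 43 ≥ 25 ✓; grade Band 6 ≥ Band 4 ✓ → eligible.
Health Insurance — 20 hrs/wk ≥ 20 ✓; service 54 days < 60 days ✗ → not eligible.
401(k) Plan — status part-time ✗ (requires temporary) → not eligible.
Charitable Gift Match — status part-time ✓ (not excluded); service 54 days < 9 months (≈270 days) ✗ → not eligible.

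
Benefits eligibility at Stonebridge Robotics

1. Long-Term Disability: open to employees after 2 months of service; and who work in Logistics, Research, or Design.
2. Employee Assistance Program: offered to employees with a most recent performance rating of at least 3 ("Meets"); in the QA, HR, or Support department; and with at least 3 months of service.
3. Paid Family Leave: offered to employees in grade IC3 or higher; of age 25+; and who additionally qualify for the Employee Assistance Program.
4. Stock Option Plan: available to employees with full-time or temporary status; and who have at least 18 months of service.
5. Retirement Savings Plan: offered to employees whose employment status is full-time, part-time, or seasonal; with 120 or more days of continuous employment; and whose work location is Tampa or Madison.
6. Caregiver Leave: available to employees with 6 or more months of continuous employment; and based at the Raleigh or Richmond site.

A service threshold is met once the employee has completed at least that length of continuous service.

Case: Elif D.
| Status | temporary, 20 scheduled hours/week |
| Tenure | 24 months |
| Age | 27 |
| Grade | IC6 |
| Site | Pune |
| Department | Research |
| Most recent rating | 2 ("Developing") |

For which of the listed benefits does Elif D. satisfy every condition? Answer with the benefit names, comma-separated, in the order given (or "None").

Long-Term Disability, Stock Option Plan

Long-Term Disability — service 24 months ≥ 2 months ✓; dept Research ✓ → eligible.
Employee Assistance Program — rating 2 < 3 ✗ → not eligible.
Paid Family Leave — grade IC6 ≥ IC3 ✓; age 27 ≥ 25 ✓; not eligible for Employee Assistance Program ✗ → not eligible.
Stock Option Plan — status temporary ✓; service 24 months ≥ 18 months ✓ → eligible.
Retirement Savings Plan — status temporary ✗ (requires full-time, part-time, or seasonal) → not eligible.
Caregiver Leave — service 24 months ≥ 6 months ✓; site Pune ✗ (not Raleigh or Richmond) → not eligible.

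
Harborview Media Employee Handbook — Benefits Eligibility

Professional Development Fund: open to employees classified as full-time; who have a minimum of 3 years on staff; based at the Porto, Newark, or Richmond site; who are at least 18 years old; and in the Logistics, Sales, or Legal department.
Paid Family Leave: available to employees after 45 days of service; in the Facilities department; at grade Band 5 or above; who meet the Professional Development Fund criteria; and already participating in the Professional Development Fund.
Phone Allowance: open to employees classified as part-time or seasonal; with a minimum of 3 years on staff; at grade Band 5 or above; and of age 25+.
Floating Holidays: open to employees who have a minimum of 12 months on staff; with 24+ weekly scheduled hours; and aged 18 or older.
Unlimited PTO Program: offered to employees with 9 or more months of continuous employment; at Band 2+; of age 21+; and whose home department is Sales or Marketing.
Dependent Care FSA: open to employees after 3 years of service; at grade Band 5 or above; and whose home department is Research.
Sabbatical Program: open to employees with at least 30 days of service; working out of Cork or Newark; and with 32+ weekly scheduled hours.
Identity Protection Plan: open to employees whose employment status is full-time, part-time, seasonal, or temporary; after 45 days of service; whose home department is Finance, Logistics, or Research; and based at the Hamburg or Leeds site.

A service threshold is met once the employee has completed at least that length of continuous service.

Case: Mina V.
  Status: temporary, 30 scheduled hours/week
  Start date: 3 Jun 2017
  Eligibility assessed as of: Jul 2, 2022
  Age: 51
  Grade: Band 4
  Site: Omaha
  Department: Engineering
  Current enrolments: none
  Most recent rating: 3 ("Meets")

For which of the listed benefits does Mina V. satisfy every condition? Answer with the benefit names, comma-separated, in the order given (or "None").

Service from 3 Jun 2017 to Jul 2, 2022: 1855 days.
Professional Development Fund — status temporary ✗ (requires full-time) → not eligible.
Paid Family Leave — service 1855 days ≥ 45 days ✓; dept Engineering ✗ → not eligible.
Phone Allowance — status temporary ✗ (requires part-time or seasonal) → not eligible.
Floating Holidays — service 1855 days ≥ 12 months (≈360 days) ✓; 30 hrs/wk ≥ 24 ✓; age 51 ≥ 18 ✓ → eligible.
Unlimited PTO Program — service 1855 days ≥ 9 months (≈270 days) ✓; grade Band 4 ≥ Band 2 ✓; age 51 ≥ 21 ✓; dept Engineering ✗ → not eligible.
Dependent Care FSA — service 1855 days ≥ 3 years (≈1095 days) ✓; grade Band 4 < Band 5 ✗ → not eligible.
Sabbatical Program — service 1855 days ≥ 30 days ✓; site Omaha ✗ (not Cork or Newark) → not eligible.
Identity Protection Plan — status temporary ✓; service 1855 days ≥ 45 days ✓; dept Engineering ✗ → not eligible.

Floating Holidays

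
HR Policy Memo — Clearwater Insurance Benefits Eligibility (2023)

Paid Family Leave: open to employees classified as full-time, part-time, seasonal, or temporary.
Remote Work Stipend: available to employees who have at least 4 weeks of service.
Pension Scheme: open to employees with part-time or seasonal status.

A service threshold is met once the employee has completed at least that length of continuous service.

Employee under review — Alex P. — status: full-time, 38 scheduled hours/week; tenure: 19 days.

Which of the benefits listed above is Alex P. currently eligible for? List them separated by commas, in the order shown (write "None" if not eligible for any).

Paid Family Leave

Paid Family Leave — status full-time ✓ → eligible.
Remote Work Stipend — service 19 days < 4 weeks (≈28 days) ✗ → not eligible.
Pension Scheme — status full-time ✗ (requires part-time or seasonal) → not eligible.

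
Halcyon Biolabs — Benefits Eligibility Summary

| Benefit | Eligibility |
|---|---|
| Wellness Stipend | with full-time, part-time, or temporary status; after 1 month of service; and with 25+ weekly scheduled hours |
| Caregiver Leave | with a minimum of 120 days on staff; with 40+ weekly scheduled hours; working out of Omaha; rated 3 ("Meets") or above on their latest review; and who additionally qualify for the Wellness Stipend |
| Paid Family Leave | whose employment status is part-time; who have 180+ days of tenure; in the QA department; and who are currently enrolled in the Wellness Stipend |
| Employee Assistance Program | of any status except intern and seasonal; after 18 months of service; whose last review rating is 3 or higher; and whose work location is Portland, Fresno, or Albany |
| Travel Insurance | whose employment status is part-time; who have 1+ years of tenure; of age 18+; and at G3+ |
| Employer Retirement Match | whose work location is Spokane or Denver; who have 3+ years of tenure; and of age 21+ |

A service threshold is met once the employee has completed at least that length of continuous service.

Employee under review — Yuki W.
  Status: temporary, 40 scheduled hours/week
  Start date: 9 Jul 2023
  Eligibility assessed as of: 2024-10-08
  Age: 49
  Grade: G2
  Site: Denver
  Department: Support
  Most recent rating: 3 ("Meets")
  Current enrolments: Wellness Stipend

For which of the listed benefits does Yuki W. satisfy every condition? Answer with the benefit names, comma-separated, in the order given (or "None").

Wellness Stipend

Service from 9 Jul 2023 to 2024-10-08: 457 days.
Wellness Stipend — status temporary ✓; service 457 days ≥ 1 month (≈30 days) ✓; 40 hrs/wk ≥ 25 ✓ → eligible.
Caregiver Leave — service 457 days ≥ 120 days ✓; 40 hrs/wk ≥ 40 ✓; site Denver ✗ (not Omaha) → not eligible.
Paid Family Leave — status temporary ✗ (requires part-time) → not eligible.
Employee Assistance Program — status temporary ✓ (not excluded); service 457 days < 18 months (≈540 days) ✗ → not eligible.
Travel Insurance — status temporary ✗ (requires part-time) → not eligible.
Employer Retirement Match — site Denver ✓; service 457 days < 3 years (≈1095 days) ✗ → not eligible.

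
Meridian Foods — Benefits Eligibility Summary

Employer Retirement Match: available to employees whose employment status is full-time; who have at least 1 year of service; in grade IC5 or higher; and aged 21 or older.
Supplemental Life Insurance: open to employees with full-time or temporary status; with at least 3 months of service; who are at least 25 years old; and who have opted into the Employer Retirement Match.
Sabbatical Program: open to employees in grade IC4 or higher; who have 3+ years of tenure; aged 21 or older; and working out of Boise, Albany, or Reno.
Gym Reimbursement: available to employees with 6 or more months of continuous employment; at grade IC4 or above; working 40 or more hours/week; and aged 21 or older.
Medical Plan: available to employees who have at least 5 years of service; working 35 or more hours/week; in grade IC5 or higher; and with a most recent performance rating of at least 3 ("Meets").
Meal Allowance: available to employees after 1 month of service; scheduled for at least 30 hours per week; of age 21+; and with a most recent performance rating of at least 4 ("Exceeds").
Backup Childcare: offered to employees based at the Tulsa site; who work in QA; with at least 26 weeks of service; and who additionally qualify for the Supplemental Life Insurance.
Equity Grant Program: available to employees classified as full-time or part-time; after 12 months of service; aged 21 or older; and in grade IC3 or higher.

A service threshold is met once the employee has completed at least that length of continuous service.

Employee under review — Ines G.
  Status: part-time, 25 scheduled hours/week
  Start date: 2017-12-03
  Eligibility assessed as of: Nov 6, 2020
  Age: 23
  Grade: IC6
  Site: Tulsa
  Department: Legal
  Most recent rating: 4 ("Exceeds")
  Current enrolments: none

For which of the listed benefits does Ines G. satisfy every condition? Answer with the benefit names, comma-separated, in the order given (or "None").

Service from 2017-12-03 to Nov 6, 2020: 1069 days.
Employer Retirement Match — status part-time ✗ (requires full-time) → not eligible.
Supplemental Life Insurance — status part-time ✗ (requires full-time or temporary) → not eligible.
Sabbatical Program — grade IC6 ≥ IC4 ✓; service 1069 days < 3 years (≈1095 days) ✗ → not eligible.
Gym Reimbursement — service 1069 days ≥ 6 months (≈180 days) ✓; grade IC6 ≥ IC4 ✓; 25 hrs/wk < 40 ✗ → not eligible.
Medical Plan — service 1069 days < 5 years (≈1825 days) ✗ → not eligible.
Meal Allowance — service 1069 days ≥ 1 month (≈30 days) ✓; 25 hrs/wk < 30 ✗ → not eligible.
Backup Childcare — site Tulsa ✓; dept Legal ✗ → not eligible.
Equity Grant Program — status part-time ✓; service 1069 days ≥ 12 months (≈360 days) ✓; age 23 ≥ 21 ✓; grade IC6 ≥ IC3 ✓ → eligible.

Equity Grant Program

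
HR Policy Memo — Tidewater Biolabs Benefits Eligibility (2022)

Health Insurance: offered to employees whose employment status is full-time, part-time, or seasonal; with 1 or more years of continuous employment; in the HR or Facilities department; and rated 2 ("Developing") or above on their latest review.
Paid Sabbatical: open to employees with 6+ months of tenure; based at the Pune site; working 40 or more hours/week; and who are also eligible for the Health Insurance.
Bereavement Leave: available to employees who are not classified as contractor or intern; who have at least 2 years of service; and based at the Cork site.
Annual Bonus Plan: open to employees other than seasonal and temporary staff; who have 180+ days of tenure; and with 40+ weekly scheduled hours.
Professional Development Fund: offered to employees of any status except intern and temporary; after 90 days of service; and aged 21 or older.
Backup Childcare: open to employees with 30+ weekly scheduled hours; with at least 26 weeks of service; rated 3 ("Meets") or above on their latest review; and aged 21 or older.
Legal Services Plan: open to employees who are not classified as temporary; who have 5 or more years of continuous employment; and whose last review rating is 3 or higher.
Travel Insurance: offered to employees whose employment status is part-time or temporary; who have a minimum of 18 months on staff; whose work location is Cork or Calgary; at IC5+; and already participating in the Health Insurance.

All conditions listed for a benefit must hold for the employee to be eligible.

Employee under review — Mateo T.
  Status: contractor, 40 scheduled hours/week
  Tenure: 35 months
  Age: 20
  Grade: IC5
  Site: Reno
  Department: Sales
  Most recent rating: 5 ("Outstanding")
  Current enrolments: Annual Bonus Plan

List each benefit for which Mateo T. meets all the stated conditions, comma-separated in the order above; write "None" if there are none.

Annual Bonus Plan

Health Insurance — status contractor ✗ (requires full-time, part-time, or seasonal) → not eligible.
Paid Sabbatical — service 35 months ≥ 6 months ✓; site Reno ✗ (not Pune) → not eligible.
Bereavement Leave — status contractor ✗ (excluded) → not eligible.
Annual Bonus Plan — status contractor ✓ (not excluded); service 35 months ≥ 180 days ✓; 40 hrs/wk ≥ 40 ✓ → eligible.
Professional Development Fund — status contractor ✓ (not excluded); service 35 months ≥ 90 days ✓; age 20 < 21 ✗ → not eligible.
Backup Childcare — 40 hrs/wk ≥ 30 ✓; service 35 months ≥ 26 weeks (≈182 days) ✓; rating 5 ≥ 3 ✓; age 20 < 21 ✗ → not eligible.
Legal Services Plan — status contractor ✓ (not excluded); service 35 months < 5 years (≈1825 days) ✗ → not eligible.
Travel Insurance — status contractor ✗ (requires part-time or temporary) → not eligible.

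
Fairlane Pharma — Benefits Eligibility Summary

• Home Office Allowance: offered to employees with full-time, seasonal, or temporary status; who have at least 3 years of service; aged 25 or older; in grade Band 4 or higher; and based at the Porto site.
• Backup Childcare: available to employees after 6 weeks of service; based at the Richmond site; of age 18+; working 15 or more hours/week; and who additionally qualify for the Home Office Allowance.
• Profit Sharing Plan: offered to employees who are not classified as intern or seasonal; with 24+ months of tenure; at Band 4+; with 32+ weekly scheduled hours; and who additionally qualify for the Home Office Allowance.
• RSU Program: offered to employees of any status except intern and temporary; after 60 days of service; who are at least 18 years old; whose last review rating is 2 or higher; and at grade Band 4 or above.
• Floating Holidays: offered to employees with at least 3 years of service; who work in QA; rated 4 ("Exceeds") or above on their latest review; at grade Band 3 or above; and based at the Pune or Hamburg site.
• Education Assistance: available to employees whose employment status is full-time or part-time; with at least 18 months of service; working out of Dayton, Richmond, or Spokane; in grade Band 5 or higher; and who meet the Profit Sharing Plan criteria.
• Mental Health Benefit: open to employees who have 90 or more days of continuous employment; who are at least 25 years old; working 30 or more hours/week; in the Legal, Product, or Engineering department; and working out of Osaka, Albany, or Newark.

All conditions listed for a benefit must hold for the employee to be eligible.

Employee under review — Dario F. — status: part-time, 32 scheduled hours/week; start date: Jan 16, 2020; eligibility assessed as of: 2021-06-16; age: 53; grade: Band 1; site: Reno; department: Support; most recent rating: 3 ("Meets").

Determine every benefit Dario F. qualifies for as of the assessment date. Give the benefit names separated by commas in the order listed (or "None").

None

Service from Jan 16, 2020 to 2021-06-16: 517 days.
Home Office Allowance — status part-time ✗ (requires full-time, seasonal, or temporary) → not eligible.
Backup Childcare — service 517 days ≥ 6 weeks (≈42 days) ✓; site Reno ✗ (not Richmond) → not eligible.
Profit Sharing Plan — status part-time ✓ (not excluded); service 517 days < 24 months (≈720 days) ✗ → not eligible.
RSU Program — status part-time ✓ (not excluded); service 517 days ≥ 60 days ✓; age 53 ≥ 18 ✓; rating 3 ≥ 2 ✓; grade Band 1 < Band 4 ✗ → not eligible.
Floating Holidays — service 517 days < 3 years (≈1095 days) ✗ → not eligible.
Education Assistance — status part-time ✓; service 517 days < 18 months (≈540 days) ✗ → not eligible.
Mental Health Benefit — service 517 days ≥ 90 days ✓; age 53 ≥ 25 ✓; 32 hrs/wk ≥ 30 ✓; dept Support ✗ → not eligible.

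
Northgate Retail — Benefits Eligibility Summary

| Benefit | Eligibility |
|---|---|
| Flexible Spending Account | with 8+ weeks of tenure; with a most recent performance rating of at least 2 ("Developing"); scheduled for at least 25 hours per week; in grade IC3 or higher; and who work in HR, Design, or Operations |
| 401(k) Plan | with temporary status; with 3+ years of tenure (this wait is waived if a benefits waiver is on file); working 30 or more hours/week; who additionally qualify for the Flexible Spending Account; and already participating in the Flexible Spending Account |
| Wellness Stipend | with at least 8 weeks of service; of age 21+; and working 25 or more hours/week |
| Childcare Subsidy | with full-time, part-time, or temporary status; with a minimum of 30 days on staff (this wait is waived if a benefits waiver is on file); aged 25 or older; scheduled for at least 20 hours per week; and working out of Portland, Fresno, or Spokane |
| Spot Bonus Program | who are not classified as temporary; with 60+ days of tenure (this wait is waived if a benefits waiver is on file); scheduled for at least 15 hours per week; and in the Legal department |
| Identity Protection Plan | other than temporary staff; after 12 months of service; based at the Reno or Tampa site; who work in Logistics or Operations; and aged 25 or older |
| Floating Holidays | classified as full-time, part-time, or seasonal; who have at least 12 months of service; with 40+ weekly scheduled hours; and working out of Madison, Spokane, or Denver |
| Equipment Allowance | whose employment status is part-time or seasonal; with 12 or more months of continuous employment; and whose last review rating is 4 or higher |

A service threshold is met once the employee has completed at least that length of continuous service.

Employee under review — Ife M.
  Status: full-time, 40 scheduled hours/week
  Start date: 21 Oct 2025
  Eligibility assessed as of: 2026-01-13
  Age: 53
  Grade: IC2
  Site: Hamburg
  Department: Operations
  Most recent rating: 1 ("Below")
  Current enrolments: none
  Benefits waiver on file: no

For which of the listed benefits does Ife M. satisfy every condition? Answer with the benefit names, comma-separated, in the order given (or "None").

Wellness Stipend

Service from 21 Oct 2025 to 2026-01-13: 84 days.
Flexible Spending Account — service 84 days ≥ 8 weeks (≈56 days) ✓; rating 1 < 2 ✗ → not eligible.
401(k) Plan — status full-time ✗ (requires temporary) → not eligible.
Wellness Stipend — service 84 days ≥ 8 weeks (≈56 days) ✓; age 53 ≥ 21 ✓; 40 hrs/wk ≥ 25 ✓ → eligible.
Childcare Subsidy — status full-time ✓; no waiver, service 84 days ≥ 30 days ✓; age 53 ≥ 25 ✓; 40 hrs/wk ≥ 20 ✓; site Hamburg ✗ (not Portland, Fresno, or Spokane) → not eligible.
Spot Bonus Program — status full-time ✓ (not excluded); no waiver, service 84 days ≥ 60 days ✓; 40 hrs/wk ≥ 15 ✓; dept Operations ✗ → not eligible.
Identity Protection Plan — status full-time ✓ (not excluded); service 84 days < 12 months (≈360 days) ✗ → not eligible.
Floating Holidays — status full-time ✓; service 84 days < 12 months (≈360 days) ✗ → not eligible.
Equipment Allowance — status full-time ✗ (requires part-time or seasonal) → not eligible.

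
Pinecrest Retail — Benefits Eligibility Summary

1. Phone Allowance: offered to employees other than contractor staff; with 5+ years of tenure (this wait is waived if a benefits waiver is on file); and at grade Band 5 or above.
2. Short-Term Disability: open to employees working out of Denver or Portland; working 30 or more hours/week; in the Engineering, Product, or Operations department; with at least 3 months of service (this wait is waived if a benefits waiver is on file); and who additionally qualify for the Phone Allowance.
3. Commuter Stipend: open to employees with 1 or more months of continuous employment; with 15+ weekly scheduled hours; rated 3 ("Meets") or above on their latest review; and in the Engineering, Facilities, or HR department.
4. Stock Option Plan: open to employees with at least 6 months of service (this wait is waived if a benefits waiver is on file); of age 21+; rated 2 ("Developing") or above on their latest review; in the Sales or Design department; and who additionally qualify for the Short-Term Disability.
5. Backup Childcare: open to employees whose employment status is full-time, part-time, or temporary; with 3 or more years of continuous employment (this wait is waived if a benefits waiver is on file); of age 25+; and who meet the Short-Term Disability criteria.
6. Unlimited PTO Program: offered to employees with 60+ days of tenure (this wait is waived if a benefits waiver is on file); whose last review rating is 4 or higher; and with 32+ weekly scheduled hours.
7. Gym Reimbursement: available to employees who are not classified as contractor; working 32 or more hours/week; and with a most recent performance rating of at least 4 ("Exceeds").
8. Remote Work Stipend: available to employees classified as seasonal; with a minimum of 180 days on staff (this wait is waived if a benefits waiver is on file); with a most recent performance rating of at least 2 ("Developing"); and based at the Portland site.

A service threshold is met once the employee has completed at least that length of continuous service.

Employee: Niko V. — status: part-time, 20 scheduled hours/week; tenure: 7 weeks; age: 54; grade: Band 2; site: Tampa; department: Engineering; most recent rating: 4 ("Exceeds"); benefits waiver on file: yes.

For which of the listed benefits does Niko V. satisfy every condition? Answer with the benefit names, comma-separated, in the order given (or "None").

Commuter Stipend

Phone Allowance — status part-time ✓ (not excluded); benefits waiver on file ✓; grade Band 2 < Band 5 ✗ → not eligible.
Short-Term Disability — site Tampa ✗ (not Denver or Portland) → not eligible.
Commuter Stipend — service 7 weeks ≥ 1 month (≈30 days) ✓; 20 hrs/wk ≥ 15 ✓; rating 4 ≥ 3 ✓; dept Engineering ✓ → eligible.
Stock Option Plan — benefits waiver on file ✓; age 54 ≥ 21 ✓; rating 4 ≥ 2 ✓; dept Engineering ✗ → not eligible.
Backup Childcare — status part-time ✓; benefits waiver on file ✓; age 54 ≥ 25 ✓; not eligible for Short-Term Disability ✗ → not eligible.
Unlimited PTO Program — benefits waiver on file ✓; rating 4 ≥ 4 ✓; 20 hrs/wk < 32 ✗ → not eligible.
Gym Reimbursement — status part-time ✓ (not excluded); 20 hrs/wk < 32 ✗ → not eligible.
Remote Work Stipend — status part-time ✗ (requires seasonal) → not eligible.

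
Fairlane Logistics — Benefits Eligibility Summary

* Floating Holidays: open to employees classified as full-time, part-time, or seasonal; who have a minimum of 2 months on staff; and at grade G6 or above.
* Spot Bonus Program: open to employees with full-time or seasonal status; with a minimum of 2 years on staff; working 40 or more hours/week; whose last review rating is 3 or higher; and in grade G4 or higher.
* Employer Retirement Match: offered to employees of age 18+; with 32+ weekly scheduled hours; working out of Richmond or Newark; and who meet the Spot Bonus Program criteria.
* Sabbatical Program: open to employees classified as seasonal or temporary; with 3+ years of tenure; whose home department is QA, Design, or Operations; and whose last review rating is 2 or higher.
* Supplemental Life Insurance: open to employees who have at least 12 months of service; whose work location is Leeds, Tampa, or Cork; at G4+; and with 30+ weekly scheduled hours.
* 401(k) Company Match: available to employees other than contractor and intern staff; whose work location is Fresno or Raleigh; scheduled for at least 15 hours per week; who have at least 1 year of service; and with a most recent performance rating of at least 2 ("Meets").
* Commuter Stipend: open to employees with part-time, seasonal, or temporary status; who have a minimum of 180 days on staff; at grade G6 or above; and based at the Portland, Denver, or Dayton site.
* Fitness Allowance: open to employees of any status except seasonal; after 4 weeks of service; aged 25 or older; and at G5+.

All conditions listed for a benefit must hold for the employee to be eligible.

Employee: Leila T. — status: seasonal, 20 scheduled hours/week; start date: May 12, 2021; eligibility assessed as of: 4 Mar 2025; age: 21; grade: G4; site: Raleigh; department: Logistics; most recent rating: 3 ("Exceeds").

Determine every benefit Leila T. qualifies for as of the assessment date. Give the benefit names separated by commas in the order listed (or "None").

401(k) Company Match

Service from May 12, 2021 to 4 Mar 2025: 1392 days.
Floating Holidays — status seasonal ✓; service 1392 days ≥ 2 months (≈60 days) ✓; grade G4 < G6 ✗ → not eligible.
Spot Bonus Program — status seasonal ✓; service 1392 days ≥ 2 years (≈730 days) ✓; 20 hrs/wk < 40 ✗ → not eligible.
Employer Retirement Match — age 21 ≥ 18 ✓; 20 hrs/wk < 32 ✗ → not eligible.
Sabbatical Program — status seasonal ✓; service 1392 days ≥ 3 years (≈1095 days) ✓; dept Logistics ✗ → not eligible.
Supplemental Life Insurance — service 1392 days ≥ 12 months (≈360 days) ✓; site Raleigh ✗ (not Leeds, Tampa, or Cork) → not eligible.
401(k) Company Match — status seasonal ✓ (not excluded); site Raleigh ✓; 20 hrs/wk ≥ 15 ✓; service 1392 days ≥ 1 year (≈365 days) ✓; rating 3 ≥ 2 ✓ → eligible.
Commuter Stipend — status seasonal ✓; service 1392 days ≥ 180 days ✓; grade G4 < G6 ✗ → not eligible.
Fitness Allowance — status seasonal ✗ (excluded) → not eligible.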